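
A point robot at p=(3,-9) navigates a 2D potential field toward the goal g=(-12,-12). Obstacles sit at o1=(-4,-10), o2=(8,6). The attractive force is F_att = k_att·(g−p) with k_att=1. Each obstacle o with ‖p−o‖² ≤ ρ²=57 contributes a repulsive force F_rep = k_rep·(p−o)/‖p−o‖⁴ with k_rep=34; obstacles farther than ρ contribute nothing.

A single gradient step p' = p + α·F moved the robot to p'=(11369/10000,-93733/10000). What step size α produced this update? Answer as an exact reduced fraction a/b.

α = 1/8

F_att = 1·(g−p) = 1·(-15,-3) = (-15.0000,-3.0000)
o1: d²=50 ≤ ρ²=57; F_rep = 34·(7,1)/50² = (0.0952,0.0136)
o2: d²=250 > ρ²=57 → inactive
F = F_att + ΣF_rep = (-14.9048,-2.9864)
Δp = p'−p = (-1.8631,-0.3733); α = Δx/Fx = (-18631/10000) / (-18631/1250) = 1/8
check: Δy/Fy = (-3733/10000) / (-3733/1250) = 1/8 ✓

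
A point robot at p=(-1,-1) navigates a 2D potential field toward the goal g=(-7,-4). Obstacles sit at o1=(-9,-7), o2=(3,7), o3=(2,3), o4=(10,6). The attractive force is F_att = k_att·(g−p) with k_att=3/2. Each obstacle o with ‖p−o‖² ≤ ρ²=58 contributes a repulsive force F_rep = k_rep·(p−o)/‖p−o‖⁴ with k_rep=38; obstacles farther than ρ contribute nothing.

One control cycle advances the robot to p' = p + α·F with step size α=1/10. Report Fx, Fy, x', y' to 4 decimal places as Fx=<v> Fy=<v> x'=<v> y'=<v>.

F_att = 3/2·(g−p) = 3/2·(-6,-3) = (-9.0000,-4.5000)
o1: d²=100 > ρ²=58 → inactive
o2: d²=80 > ρ²=58 → inactive
o3: d²=25 ≤ ρ²=58; F_rep = 38·(-3,-4)/25² = (-0.1824,-0.2432)
o4: d²=170 > ρ²=58 → inactive
F = F_att + ΣF_rep = (-9.1824,-4.7432)
p' = p + 1/10·F = (-1.9182,-1.4743)

Fx=-9.1824 Fy=-4.7432 x'=-1.9182 y'=-1.4743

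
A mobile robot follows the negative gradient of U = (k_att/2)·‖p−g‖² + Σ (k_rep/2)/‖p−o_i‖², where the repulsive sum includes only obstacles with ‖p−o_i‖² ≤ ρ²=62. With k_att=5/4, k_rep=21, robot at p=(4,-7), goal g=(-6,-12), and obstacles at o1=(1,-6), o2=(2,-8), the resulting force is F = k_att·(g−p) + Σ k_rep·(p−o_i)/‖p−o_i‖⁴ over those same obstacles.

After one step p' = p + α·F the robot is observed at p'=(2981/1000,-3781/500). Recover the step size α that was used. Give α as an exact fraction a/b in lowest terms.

α = 1/10

F_att = 5/4·(g−p) = 5/4·(-10,-5) = (-12.5000,-6.2500)
o1: d²=10 ≤ ρ²=62; F_rep = 21·(3,-1)/10² = (0.6300,-0.2100)
o2: d²=5 ≤ ρ²=62; F_rep = 21·(2,1)/5² = (1.6800,0.8400)
F = F_att + ΣF_rep = (-10.1900,-5.6200)
Δp = p'−p = (-1.0190,-0.5620); α = Δx/Fx = (-1019/1000) / (-1019/100) = 1/10
check: Δy/Fy = (-281/500) / (-281/50) = 1/10 ✓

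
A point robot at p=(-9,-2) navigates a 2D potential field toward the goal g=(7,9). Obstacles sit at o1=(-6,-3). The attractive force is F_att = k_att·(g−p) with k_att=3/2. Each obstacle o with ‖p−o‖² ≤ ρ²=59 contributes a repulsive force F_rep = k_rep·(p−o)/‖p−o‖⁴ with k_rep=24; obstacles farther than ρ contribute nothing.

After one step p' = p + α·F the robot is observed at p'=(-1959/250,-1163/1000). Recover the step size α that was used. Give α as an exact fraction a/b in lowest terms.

α = 1/20

F_att = 3/2·(g−p) = 3/2·(16,11) = (24.0000,16.5000)
o1: d²=10 ≤ ρ²=59; F_rep = 24·(-3,1)/10² = (-0.7200,0.2400)
F = F_att + ΣF_rep = (23.2800,16.7400)
Δp = p'−p = (1.1640,0.8370); α = Δx/Fx = (291/250) / (582/25) = 1/20
check: Δy/Fy = (837/1000) / (837/50) = 1/20 ✓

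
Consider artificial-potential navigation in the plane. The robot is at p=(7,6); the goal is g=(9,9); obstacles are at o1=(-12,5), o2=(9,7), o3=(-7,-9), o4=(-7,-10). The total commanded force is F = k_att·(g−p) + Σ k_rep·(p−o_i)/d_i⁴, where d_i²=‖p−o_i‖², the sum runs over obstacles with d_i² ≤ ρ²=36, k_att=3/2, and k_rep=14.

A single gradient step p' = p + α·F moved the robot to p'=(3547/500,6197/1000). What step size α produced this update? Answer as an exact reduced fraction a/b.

α = 1/20

F_att = 3/2·(g−p) = 3/2·(2,3) = (3.0000,4.5000)
o1: d²=362 > ρ²=36 → inactive
o2: d²=5 ≤ ρ²=36; F_rep = 14·(-2,-1)/5² = (-1.1200,-0.5600)
o3: d²=421 > ρ²=36 → inactive
o4: d²=452 > ρ²=36 → inactive
F = F_att + ΣF_rep = (1.8800,3.9400)
Δp = p'−p = (0.0940,0.1970); α = Δx/Fx = (47/500) / (47/25) = 1/20
check: Δy/Fy = (197/1000) / (197/50) = 1/20 ✓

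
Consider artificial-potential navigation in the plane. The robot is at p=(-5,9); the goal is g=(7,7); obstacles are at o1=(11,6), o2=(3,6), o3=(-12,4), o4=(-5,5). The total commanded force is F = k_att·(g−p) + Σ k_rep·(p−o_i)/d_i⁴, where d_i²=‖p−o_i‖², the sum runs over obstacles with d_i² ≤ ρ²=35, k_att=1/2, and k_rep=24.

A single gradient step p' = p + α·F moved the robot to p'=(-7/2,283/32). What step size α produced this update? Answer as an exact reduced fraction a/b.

F_att = 1/2·(g−p) = 1/2·(12,-2) = (6.0000,-1.0000)
o1: d²=265 > ρ²=35 → inactive
o2: d²=73 > ρ²=35 → inactive
o3: d²=74 > ρ²=35 → inactive
o4: d²=16 ≤ ρ²=35; F_rep = 24·(0,4)/16² = (0.0000,0.3750)
F = F_att + ΣF_rep = (6.0000,-0.6250)
Δp = p'−p = (1.5000,-0.1562); α = Δx/Fx = (3/2) / (6) = 1/4
check: Δy/Fy = (-5/32) / (-5/8) = 1/4 ✓

α = 1/4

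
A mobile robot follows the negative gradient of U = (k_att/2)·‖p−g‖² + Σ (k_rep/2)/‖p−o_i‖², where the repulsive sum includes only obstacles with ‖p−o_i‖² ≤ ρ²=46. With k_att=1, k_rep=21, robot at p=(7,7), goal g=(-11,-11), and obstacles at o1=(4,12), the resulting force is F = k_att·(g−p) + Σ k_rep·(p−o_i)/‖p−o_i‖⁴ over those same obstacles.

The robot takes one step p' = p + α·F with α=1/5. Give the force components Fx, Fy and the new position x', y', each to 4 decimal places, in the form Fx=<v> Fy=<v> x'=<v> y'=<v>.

Fx=-17.9455 Fy=-18.0908 x'=3.4109 y'=3.3818

F_att = 1·(g−p) = 1·(-18,-18) = (-18.0000,-18.0000)
o1: d²=34 ≤ ρ²=46; F_rep = 21·(3,-5)/34² = (0.0545,-0.0908)
F = F_att + ΣF_rep = (-17.9455,-18.0908)
p' = p + 1/5·F = (3.4109,3.3818)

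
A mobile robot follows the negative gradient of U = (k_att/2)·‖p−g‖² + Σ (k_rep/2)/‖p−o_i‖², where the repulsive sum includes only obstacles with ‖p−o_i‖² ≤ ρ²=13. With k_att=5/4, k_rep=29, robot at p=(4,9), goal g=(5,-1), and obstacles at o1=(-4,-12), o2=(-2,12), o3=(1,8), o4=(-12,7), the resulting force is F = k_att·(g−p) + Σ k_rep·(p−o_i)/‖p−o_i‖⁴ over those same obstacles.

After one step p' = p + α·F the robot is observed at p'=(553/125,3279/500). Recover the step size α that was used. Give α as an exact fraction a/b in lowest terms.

F_att = 5/4·(g−p) = 5/4·(1,-10) = (1.2500,-12.5000)
o1: d²=505 > ρ²=13 → inactive
o2: d²=45 > ρ²=13 → inactive
o3: d²=10 ≤ ρ²=13; F_rep = 29·(3,1)/10² = (0.8700,0.2900)
o4: d²=260 > ρ²=13 → inactive
F = F_att + ΣF_rep = (2.1200,-12.2100)
Δp = p'−p = (0.4240,-2.4420); α = Δx/Fx = (53/125) / (53/25) = 1/5
check: Δy/Fy = (-1221/500) / (-1221/100) = 1/5 ✓

α = 1/5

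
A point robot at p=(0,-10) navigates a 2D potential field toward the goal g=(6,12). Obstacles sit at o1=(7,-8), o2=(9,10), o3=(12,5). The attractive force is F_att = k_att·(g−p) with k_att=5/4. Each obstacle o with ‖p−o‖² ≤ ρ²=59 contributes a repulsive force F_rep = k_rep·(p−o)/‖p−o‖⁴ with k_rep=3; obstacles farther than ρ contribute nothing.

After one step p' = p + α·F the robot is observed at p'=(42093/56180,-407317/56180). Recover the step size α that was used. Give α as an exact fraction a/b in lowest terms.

F_att = 5/4·(g−p) = 5/4·(6,22) = (7.5000,27.5000)
o1: d²=53 ≤ ρ²=59; F_rep = 3·(-7,-2)/53² = (-0.0075,-0.0021)
o2: d²=481 > ρ²=59 → inactive
o3: d²=369 > ρ²=59 → inactive
F = F_att + ΣF_rep = (7.4925,27.4979)
Δp = p'−p = (0.7493,2.7498); α = Δx/Fx = (42093/56180) / (42093/5618) = 1/10
check: Δy/Fy = (154483/56180) / (154483/5618) = 1/10 ✓

α = 1/10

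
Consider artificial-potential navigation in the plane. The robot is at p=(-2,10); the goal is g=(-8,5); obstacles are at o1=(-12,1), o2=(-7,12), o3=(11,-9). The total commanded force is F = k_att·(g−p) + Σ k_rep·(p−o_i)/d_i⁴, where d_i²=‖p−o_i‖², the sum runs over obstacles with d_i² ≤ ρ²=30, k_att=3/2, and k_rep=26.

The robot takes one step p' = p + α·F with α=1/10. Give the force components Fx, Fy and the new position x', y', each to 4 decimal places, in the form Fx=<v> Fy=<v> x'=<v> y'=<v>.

Fx=-8.8454 Fy=-7.5618 x'=-2.8845 y'=9.2438

F_att = 3/2·(g−p) = 3/2·(-6,-5) = (-9.0000,-7.5000)
o1: d²=181 > ρ²=30 → inactive
o2: d²=29 ≤ ρ²=30; F_rep = 26·(5,-2)/29² = (0.1546,-0.0618)
o3: d²=530 > ρ²=30 → inactive
F = F_att + ΣF_rep = (-8.8454,-7.5618)
p' = p + 1/10·F = (-2.8845,9.2438)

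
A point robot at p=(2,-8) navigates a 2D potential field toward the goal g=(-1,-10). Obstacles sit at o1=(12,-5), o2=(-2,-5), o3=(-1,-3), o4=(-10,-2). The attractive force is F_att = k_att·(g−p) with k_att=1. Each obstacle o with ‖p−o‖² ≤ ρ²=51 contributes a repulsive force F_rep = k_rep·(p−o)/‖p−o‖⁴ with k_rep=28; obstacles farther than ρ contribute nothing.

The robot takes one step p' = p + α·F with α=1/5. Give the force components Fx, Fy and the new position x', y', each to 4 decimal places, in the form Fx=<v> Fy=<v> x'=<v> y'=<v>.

F_att = 1·(g−p) = 1·(-3,-2) = (-3.0000,-2.0000)
o1: d²=109 > ρ²=51 → inactive
o2: d²=25 ≤ ρ²=51; F_rep = 28·(4,-3)/25² = (0.1792,-0.1344)
o3: d²=34 ≤ ρ²=51; F_rep = 28·(3,-5)/34² = (0.0727,-0.1211)
o4: d²=180 > ρ²=51 → inactive
F = F_att + ΣF_rep = (-2.7481,-2.2555)
p' = p + 1/5·F = (1.4504,-8.4511)

Fx=-2.7481 Fy=-2.2555 x'=1.4504 y'=-8.4511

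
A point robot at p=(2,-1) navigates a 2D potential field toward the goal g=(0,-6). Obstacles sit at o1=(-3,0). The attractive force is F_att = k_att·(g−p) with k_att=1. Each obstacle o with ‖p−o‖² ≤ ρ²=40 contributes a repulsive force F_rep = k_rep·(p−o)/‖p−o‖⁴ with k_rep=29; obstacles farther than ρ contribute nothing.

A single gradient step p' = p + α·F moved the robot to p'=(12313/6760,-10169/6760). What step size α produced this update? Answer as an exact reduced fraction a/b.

α = 1/10

F_att = 1·(g−p) = 1·(-2,-5) = (-2.0000,-5.0000)
o1: d²=26 ≤ ρ²=40; F_rep = 29·(5,-1)/26² = (0.2145,-0.0429)
F = F_att + ΣF_rep = (-1.7855,-5.0429)
Δp = p'−p = (-0.1786,-0.5043); α = Δx/Fx = (-1207/6760) / (-1207/676) = 1/10
check: Δy/Fy = (-3409/6760) / (-3409/676) = 1/10 ✓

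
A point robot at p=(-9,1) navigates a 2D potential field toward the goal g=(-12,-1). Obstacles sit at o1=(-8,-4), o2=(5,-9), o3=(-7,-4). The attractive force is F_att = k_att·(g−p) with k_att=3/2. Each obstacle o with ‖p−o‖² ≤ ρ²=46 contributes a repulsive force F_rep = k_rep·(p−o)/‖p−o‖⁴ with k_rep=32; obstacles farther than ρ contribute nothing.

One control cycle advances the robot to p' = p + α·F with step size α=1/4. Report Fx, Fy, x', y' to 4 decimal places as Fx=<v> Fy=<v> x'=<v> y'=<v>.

Fx=-4.6234 Fy=-2.5731 x'=-10.1559 y'=0.3567

F_att = 3/2·(g−p) = 3/2·(-3,-2) = (-4.5000,-3.0000)
o1: d²=26 ≤ ρ²=46; F_rep = 32·(-1,5)/26² = (-0.0473,0.2367)
o2: d²=296 > ρ²=46 → inactive
o3: d²=29 ≤ ρ²=46; F_rep = 32·(-2,5)/29² = (-0.0761,0.1902)
F = F_att + ΣF_rep = (-4.6234,-2.5731)
p' = p + 1/4·F = (-10.1559,0.3567)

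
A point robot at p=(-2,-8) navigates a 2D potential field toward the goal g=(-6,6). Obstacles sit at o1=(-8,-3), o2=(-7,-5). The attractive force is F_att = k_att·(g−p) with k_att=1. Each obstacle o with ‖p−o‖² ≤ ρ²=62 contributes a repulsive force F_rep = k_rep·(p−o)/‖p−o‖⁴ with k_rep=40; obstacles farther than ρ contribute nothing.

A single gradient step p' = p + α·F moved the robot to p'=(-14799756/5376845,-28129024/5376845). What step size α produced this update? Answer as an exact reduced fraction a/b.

F_att = 1·(g−p) = 1·(-4,14) = (-4.0000,14.0000)
o1: d²=61 ≤ ρ²=62; F_rep = 40·(6,-5)/61² = (0.0645,-0.0537)
o2: d²=34 ≤ ρ²=62; F_rep = 40·(5,-3)/34² = (0.1730,-0.1038)
F = F_att + ΣF_rep = (-3.7625,13.8424)
Δp = p'−p = (-0.7525,2.7685); α = Δx/Fx = (-4046066/5376845) / (-4046066/1075369) = 1/5
check: Δy/Fy = (14885736/5376845) / (14885736/1075369) = 1/5 ✓

α = 1/5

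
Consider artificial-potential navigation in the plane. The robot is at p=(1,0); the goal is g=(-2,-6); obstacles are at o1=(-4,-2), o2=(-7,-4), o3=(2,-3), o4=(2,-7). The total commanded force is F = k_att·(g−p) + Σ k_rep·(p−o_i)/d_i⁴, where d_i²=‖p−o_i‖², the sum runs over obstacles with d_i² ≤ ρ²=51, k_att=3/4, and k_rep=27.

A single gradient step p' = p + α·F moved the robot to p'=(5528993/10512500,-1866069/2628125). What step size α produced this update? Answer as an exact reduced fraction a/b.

α = 1/5

F_att = 3/4·(g−p) = 3/4·(-3,-6) = (-2.2500,-4.5000)
o1: d²=29 ≤ ρ²=51; F_rep = 27·(5,2)/29² = (0.1605,0.0642)
o2: d²=80 > ρ²=51 → inactive
o3: d²=10 ≤ ρ²=51; F_rep = 27·(-1,3)/10² = (-0.2700,0.8100)
o4: d²=50 ≤ ρ²=51; F_rep = 27·(-1,7)/50² = (-0.0108,0.0756)
F = F_att + ΣF_rep = (-2.3703,-3.5502)
Δp = p'−p = (-0.4741,-0.7100); α = Δx/Fx = (-4983507/10512500) / (-4983507/2102500) = 1/5
check: Δy/Fy = (-1866069/2628125) / (-1866069/525625) = 1/5 ✓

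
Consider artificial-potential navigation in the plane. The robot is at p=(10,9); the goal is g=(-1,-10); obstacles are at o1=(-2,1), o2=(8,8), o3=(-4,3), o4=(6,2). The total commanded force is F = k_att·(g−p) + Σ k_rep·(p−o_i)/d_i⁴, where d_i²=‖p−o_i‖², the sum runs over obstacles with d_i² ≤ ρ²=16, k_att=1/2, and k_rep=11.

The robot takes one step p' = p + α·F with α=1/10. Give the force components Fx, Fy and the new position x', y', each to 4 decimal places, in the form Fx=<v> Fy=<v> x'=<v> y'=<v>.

F_att = 1/2·(g−p) = 1/2·(-11,-19) = (-5.5000,-9.5000)
o1: d²=208 > ρ²=16 → inactive
o2: d²=5 ≤ ρ²=16; F_rep = 11·(2,1)/5² = (0.8800,0.4400)
o3: d²=232 > ρ²=16 → inactive
o4: d²=65 > ρ²=16 → inactive
F = F_att + ΣF_rep = (-4.6200,-9.0600)
p' = p + 1/10·F = (9.5380,8.0940)

Fx=-4.6200 Fy=-9.0600 x'=9.5380 y'=8.0940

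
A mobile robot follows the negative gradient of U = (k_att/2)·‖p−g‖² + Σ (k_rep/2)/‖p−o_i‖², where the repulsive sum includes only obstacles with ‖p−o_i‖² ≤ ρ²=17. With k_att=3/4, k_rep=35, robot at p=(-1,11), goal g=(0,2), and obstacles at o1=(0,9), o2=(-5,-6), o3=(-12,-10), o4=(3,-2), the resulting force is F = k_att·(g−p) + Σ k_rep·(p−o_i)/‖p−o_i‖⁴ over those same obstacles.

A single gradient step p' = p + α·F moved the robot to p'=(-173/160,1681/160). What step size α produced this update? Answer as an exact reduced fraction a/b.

F_att = 3/4·(g−p) = 3/4·(1,-9) = (0.7500,-6.7500)
o1: d²=5 ≤ ρ²=17; F_rep = 35·(-1,2)/5² = (-1.4000,2.8000)
o2: d²=305 > ρ²=17 → inactive
o3: d²=562 > ρ²=17 → inactive
o4: d²=185 > ρ²=17 → inactive
F = F_att + ΣF_rep = (-0.6500,-3.9500)
Δp = p'−p = (-0.0813,-0.4938); α = Δx/Fx = (-13/160) / (-13/20) = 1/8
check: Δy/Fy = (-79/160) / (-79/20) = 1/8 ✓

α = 1/8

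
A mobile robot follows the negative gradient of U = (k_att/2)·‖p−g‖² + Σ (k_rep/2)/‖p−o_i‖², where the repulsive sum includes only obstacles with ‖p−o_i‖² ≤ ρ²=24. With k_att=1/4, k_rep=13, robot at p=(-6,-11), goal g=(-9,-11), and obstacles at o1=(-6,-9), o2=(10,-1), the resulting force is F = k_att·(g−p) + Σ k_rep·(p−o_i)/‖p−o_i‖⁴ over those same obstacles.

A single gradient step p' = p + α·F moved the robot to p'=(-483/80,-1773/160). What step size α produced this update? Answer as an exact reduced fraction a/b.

F_att = 1/4·(g−p) = 1/4·(-3,0) = (-0.7500,0.0000)
o1: d²=4 ≤ ρ²=24; F_rep = 13·(0,-2)/4² = (0.0000,-1.6250)
o2: d²=356 > ρ²=24 → inactive
F = F_att + ΣF_rep = (-0.7500,-1.6250)
Δp = p'−p = (-0.0375,-0.0813); α = Δx/Fx = (-3/80) / (-3/4) = 1/20
check: Δy/Fy = (-13/160) / (-13/8) = 1/20 ✓

α = 1/20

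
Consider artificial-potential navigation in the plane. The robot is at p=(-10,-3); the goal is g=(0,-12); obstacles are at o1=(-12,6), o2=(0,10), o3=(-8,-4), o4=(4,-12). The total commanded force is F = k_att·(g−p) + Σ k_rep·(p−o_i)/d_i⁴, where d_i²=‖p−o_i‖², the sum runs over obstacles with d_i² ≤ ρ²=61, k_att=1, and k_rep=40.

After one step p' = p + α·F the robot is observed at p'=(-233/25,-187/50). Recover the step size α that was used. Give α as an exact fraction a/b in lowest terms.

F_att = 1·(g−p) = 1·(10,-9) = (10.0000,-9.0000)
o1: d²=85 > ρ²=61 → inactive
o2: d²=269 > ρ²=61 → inactive
o3: d²=5 ≤ ρ²=61; F_rep = 40·(-2,1)/5² = (-3.2000,1.6000)
o4: d²=277 > ρ²=61 → inactive
F = F_att + ΣF_rep = (6.8000,-7.4000)
Δp = p'−p = (0.6800,-0.7400); α = Δx/Fx = (17/25) / (34/5) = 1/10
check: Δy/Fy = (-37/50) / (-37/5) = 1/10 ✓

α = 1/10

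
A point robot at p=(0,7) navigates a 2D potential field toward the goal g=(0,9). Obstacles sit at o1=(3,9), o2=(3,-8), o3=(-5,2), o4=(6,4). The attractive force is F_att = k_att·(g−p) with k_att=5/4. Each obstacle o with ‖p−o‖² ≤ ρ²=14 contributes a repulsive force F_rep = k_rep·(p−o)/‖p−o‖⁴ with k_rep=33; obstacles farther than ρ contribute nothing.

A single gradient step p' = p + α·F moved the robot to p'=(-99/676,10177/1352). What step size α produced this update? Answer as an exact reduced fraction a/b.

F_att = 5/4·(g−p) = 5/4·(0,2) = (0.0000,2.5000)
o1: d²=13 ≤ ρ²=14; F_rep = 33·(-3,-2)/13² = (-0.5858,-0.3905)
o2: d²=234 > ρ²=14 → inactive
o3: d²=50 > ρ²=14 → inactive
o4: d²=45 > ρ²=14 → inactive
F = F_att + ΣF_rep = (-0.5858,2.1095)
Δp = p'−p = (-0.1464,0.5274); α = Δx/Fx = (-99/676) / (-99/169) = 1/4
check: Δy/Fy = (713/1352) / (713/338) = 1/4 ✓

α = 1/4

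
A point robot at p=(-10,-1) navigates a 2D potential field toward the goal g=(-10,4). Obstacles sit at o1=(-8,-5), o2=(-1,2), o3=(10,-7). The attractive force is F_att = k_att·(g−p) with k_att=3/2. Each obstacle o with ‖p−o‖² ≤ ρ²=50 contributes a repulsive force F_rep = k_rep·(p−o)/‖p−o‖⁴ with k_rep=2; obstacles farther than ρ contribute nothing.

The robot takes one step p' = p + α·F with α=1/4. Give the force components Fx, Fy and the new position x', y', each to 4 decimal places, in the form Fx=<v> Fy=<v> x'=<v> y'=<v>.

Fx=-0.0100 Fy=7.5200 x'=-10.0025 y'=0.8800

F_att = 3/2·(g−p) = 3/2·(0,5) = (0.0000,7.5000)
o1: d²=20 ≤ ρ²=50; F_rep = 2·(-2,4)/20² = (-0.0100,0.0200)
o2: d²=90 > ρ²=50 → inactive
o3: d²=436 > ρ²=50 → inactive
F = F_att + ΣF_rep = (-0.0100,7.5200)
p' = p + 1/4·F = (-10.0025,0.8800)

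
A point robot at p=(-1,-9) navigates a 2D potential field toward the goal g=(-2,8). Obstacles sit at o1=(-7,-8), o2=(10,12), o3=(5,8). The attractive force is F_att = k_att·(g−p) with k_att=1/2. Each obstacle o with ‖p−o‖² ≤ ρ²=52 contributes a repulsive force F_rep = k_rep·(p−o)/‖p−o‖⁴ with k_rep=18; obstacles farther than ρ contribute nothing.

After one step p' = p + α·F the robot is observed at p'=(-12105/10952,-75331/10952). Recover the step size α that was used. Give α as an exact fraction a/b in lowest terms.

F_att = 1/2·(g−p) = 1/2·(-1,17) = (-0.5000,8.5000)
o1: d²=37 ≤ ρ²=52; F_rep = 18·(6,-1)/37² = (0.0789,-0.0131)
o2: d²=562 > ρ²=52 → inactive
o3: d²=325 > ρ²=52 → inactive
F = F_att + ΣF_rep = (-0.4211,8.4869)
Δp = p'−p = (-0.1053,2.1217); α = Δx/Fx = (-1153/10952) / (-1153/2738) = 1/4
check: Δy/Fy = (23237/10952) / (23237/2738) = 1/4 ✓

α = 1/4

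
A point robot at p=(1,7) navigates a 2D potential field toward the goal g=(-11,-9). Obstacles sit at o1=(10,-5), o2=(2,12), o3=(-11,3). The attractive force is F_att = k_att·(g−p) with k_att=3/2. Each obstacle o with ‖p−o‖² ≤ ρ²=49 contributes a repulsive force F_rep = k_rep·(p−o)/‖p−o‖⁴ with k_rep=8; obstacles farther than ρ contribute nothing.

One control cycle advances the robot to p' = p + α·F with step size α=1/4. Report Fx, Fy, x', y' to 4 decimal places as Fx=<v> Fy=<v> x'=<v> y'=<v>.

Fx=-18.0118 Fy=-24.0592 x'=-3.5030 y'=0.9852

F_att = 3/2·(g−p) = 3/2·(-12,-16) = (-18.0000,-24.0000)
o1: d²=225 > ρ²=49 → inactive
o2: d²=26 ≤ ρ²=49; F_rep = 8·(-1,-5)/26² = (-0.0118,-0.0592)
o3: d²=160 > ρ²=49 → inactive
F = F_att + ΣF_rep = (-18.0118,-24.0592)
p' = p + 1/4·F = (-3.5030,0.9852)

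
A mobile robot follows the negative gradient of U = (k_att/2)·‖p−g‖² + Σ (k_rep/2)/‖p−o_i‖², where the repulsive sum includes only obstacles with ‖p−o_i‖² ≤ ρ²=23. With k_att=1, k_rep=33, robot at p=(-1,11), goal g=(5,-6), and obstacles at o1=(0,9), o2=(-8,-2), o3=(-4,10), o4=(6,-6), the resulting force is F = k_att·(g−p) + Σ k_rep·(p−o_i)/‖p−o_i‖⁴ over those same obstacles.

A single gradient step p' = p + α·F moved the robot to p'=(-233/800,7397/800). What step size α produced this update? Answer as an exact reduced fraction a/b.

α = 1/8

F_att = 1·(g−p) = 1·(6,-17) = (6.0000,-17.0000)
o1: d²=5 ≤ ρ²=23; F_rep = 33·(-1,2)/5² = (-1.3200,2.6400)
o2: d²=218 > ρ²=23 → inactive
o3: d²=10 ≤ ρ²=23; F_rep = 33·(3,1)/10² = (0.9900,0.3300)
o4: d²=338 > ρ²=23 → inactive
F = F_att + ΣF_rep = (5.6700,-14.0300)
Δp = p'−p = (0.7087,-1.7537); α = Δx/Fx = (567/800) / (567/100) = 1/8
check: Δy/Fy = (-1403/800) / (-1403/100) = 1/8 ✓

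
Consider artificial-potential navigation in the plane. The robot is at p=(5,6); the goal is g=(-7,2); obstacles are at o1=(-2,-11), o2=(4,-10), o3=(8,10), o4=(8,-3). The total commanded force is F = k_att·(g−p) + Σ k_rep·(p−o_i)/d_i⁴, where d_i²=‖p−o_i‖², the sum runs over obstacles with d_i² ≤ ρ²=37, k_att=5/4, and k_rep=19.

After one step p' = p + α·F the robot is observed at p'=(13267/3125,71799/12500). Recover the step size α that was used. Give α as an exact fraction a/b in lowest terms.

α = 1/20

F_att = 5/4·(g−p) = 5/4·(-12,-4) = (-15.0000,-5.0000)
o1: d²=338 > ρ²=37 → inactive
o2: d²=257 > ρ²=37 → inactive
o3: d²=25 ≤ ρ²=37; F_rep = 19·(-3,-4)/25² = (-0.0912,-0.1216)
o4: d²=90 > ρ²=37 → inactive
F = F_att + ΣF_rep = (-15.0912,-5.1216)
Δp = p'−p = (-0.7546,-0.2561); α = Δx/Fx = (-2358/3125) / (-9432/625) = 1/20
check: Δy/Fy = (-3201/12500) / (-3201/625) = 1/20 ✓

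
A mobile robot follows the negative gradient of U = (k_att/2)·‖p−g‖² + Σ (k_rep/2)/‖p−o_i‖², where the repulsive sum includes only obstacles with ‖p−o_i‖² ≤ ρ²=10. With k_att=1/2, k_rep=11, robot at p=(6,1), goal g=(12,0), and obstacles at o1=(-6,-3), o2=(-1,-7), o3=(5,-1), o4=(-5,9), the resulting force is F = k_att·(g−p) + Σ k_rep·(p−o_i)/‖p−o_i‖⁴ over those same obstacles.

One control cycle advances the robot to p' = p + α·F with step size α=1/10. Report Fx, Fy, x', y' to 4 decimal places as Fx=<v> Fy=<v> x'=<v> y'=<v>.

F_att = 1/2·(g−p) = 1/2·(6,-1) = (3.0000,-0.5000)
o1: d²=160 > ρ²=10 → inactive
o2: d²=113 > ρ²=10 → inactive
o3: d²=5 ≤ ρ²=10; F_rep = 11·(1,2)/5² = (0.4400,0.8800)
o4: d²=185 > ρ²=10 → inactive
F = F_att + ΣF_rep = (3.4400,0.3800)
p' = p + 1/10·F = (6.3440,1.0380)

Fx=3.4400 Fy=0.3800 x'=6.3440 y'=1.0380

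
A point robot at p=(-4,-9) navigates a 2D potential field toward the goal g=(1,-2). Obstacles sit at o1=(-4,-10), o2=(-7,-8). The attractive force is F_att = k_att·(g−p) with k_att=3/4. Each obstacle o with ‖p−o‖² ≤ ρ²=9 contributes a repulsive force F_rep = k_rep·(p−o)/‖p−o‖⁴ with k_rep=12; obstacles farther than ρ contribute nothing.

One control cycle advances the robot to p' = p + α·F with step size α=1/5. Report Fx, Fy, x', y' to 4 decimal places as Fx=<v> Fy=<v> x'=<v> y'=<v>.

F_att = 3/4·(g−p) = 3/4·(5,7) = (3.7500,5.2500)
o1: d²=1 ≤ ρ²=9; F_rep = 12·(0,1)/1² = (0.0000,12.0000)
o2: d²=10 > ρ²=9 → inactive
F = F_att + ΣF_rep = (3.7500,17.2500)
p' = p + 1/5·F = (-3.2500,-5.5500)

Fx=3.7500 Fy=17.2500 x'=-3.2500 y'=-5.5500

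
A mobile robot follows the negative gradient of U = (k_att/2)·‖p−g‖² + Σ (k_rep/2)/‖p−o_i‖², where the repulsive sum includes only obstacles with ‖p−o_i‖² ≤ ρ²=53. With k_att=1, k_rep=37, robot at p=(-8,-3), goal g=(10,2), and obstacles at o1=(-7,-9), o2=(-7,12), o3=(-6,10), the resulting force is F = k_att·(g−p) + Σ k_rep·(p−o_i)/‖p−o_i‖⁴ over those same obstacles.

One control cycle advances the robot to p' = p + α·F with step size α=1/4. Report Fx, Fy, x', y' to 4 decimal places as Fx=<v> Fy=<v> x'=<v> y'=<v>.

F_att = 1·(g−p) = 1·(18,5) = (18.0000,5.0000)
o1: d²=37 ≤ ρ²=53; F_rep = 37·(-1,6)/37² = (-0.0270,0.1622)
o2: d²=226 > ρ²=53 → inactive
o3: d²=173 > ρ²=53 → inactive
F = F_att + ΣF_rep = (17.9730,5.1622)
p' = p + 1/4·F = (-3.5068,-1.7095)

Fx=17.9730 Fy=5.1622 x'=-3.5068 y'=-1.7095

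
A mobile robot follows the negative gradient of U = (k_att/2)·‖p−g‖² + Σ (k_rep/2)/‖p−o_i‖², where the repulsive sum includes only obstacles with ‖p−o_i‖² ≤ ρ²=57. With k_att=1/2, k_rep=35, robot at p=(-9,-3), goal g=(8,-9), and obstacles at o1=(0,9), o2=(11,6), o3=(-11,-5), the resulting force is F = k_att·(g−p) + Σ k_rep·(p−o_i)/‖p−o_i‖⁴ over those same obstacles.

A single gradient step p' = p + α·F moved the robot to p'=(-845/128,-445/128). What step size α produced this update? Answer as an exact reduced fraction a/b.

F_att = 1/2·(g−p) = 1/2·(17,-6) = (8.5000,-3.0000)
o1: d²=225 > ρ²=57 → inactive
o2: d²=481 > ρ²=57 → inactive
o3: d²=8 ≤ ρ²=57; F_rep = 35·(2,2)/8² = (1.0938,1.0938)
F = F_att + ΣF_rep = (9.5938,-1.9062)
Δp = p'−p = (2.3984,-0.4766); α = Δx/Fx = (307/128) / (307/32) = 1/4
check: Δy/Fy = (-61/128) / (-61/32) = 1/4 ✓

α = 1/4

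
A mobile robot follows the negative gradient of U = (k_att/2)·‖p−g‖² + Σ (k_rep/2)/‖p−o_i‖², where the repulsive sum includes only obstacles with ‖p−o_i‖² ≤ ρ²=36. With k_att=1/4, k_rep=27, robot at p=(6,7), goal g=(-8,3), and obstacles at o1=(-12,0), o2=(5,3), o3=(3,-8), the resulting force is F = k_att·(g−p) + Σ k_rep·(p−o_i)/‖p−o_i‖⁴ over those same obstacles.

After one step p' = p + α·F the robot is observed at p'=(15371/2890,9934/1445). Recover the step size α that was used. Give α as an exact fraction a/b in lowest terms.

F_att = 1/4·(g−p) = 1/4·(-14,-4) = (-3.5000,-1.0000)
o1: d²=373 > ρ²=36 → inactive
o2: d²=17 ≤ ρ²=36; F_rep = 27·(1,4)/17² = (0.0934,0.3737)
o3: d²=234 > ρ²=36 → inactive
F = F_att + ΣF_rep = (-3.4066,-0.6263)
Δp = p'−p = (-0.6813,-0.1253); α = Δx/Fx = (-1969/2890) / (-1969/578) = 1/5
check: Δy/Fy = (-181/1445) / (-181/289) = 1/5 ✓

α = 1/5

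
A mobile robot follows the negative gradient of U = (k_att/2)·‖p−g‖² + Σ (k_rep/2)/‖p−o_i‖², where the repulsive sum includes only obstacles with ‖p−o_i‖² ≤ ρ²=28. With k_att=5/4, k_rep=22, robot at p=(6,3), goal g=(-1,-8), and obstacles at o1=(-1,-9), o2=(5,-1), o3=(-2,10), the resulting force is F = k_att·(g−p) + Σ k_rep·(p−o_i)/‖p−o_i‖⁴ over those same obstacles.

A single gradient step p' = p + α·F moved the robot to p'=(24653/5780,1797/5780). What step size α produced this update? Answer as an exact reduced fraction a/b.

α = 1/5

F_att = 5/4·(g−p) = 5/4·(-7,-11) = (-8.7500,-13.7500)
o1: d²=193 > ρ²=28 → inactive
o2: d²=17 ≤ ρ²=28; F_rep = 22·(1,4)/17² = (0.0761,0.3045)
o3: d²=113 > ρ²=28 → inactive
F = F_att + ΣF_rep = (-8.6739,-13.4455)
Δp = p'−p = (-1.7348,-2.6891); α = Δx/Fx = (-10027/5780) / (-10027/1156) = 1/5
check: Δy/Fy = (-15543/5780) / (-15543/1156) = 1/5 ✓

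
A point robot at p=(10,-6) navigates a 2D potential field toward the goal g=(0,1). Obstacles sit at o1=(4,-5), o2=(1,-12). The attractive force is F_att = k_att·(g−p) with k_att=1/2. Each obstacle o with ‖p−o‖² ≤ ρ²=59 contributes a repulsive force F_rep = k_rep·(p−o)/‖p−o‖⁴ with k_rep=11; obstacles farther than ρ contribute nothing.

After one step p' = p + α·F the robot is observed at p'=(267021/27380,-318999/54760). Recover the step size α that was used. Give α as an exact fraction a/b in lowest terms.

F_att = 1/2·(g−p) = 1/2·(-10,7) = (-5.0000,3.5000)
o1: d²=37 ≤ ρ²=59; F_rep = 11·(6,-1)/37² = (0.0482,-0.0080)
o2: d²=117 > ρ²=59 → inactive
F = F_att + ΣF_rep = (-4.9518,3.4920)
Δp = p'−p = (-0.2476,0.1746); α = Δx/Fx = (-6779/27380) / (-6779/1369) = 1/20
check: Δy/Fy = (9561/54760) / (9561/2738) = 1/20 ✓

α = 1/20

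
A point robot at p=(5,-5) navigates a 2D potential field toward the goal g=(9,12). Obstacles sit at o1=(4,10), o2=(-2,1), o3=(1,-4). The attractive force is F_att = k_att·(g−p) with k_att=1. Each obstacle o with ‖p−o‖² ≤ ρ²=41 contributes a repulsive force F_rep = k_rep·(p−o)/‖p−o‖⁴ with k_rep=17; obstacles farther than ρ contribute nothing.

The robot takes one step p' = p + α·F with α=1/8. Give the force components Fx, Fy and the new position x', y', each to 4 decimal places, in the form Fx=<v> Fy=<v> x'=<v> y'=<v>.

Fx=4.2353 Fy=16.9412 x'=5.5294 y'=-2.8824

F_att = 1·(g−p) = 1·(4,17) = (4.0000,17.0000)
o1: d²=226 > ρ²=41 → inactive
o2: d²=85 > ρ²=41 → inactive
o3: d²=17 ≤ ρ²=41; F_rep = 17·(4,-1)/17² = (0.2353,-0.0588)
F = F_att + ΣF_rep = (4.2353,16.9412)
p' = p + 1/8·F = (5.5294,-2.8824)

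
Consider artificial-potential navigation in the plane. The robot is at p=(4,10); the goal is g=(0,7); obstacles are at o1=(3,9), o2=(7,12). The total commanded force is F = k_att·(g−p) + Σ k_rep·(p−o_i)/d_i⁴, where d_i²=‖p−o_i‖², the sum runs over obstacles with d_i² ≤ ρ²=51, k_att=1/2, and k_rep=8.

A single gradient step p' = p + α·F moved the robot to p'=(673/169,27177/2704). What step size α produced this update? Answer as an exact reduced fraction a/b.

F_att = 1/2·(g−p) = 1/2·(-4,-3) = (-2.0000,-1.5000)
o1: d²=2 ≤ ρ²=51; F_rep = 8·(1,1)/2² = (2.0000,2.0000)
o2: d²=13 ≤ ρ²=51; F_rep = 8·(-3,-2)/13² = (-0.1420,-0.0947)
F = F_att + ΣF_rep = (-0.1420,0.4053)
Δp = p'−p = (-0.0178,0.0507); α = Δx/Fx = (-3/169) / (-24/169) = 1/8
check: Δy/Fy = (137/2704) / (137/338) = 1/8 ✓

α = 1/8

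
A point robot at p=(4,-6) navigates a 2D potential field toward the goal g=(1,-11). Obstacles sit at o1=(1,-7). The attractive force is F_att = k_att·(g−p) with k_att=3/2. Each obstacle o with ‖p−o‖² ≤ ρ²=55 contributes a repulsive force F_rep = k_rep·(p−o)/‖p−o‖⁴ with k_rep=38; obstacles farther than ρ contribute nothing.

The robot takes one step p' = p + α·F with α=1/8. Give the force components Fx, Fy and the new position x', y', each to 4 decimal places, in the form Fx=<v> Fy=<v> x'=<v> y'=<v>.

Fx=-3.3600 Fy=-7.1200 x'=3.5800 y'=-6.8900

F_att = 3/2·(g−p) = 3/2·(-3,-5) = (-4.5000,-7.5000)
o1: d²=10 ≤ ρ²=55; F_rep = 38·(3,1)/10² = (1.1400,0.3800)
F = F_att + ΣF_rep = (-3.3600,-7.1200)
p' = p + 1/8·F = (3.5800,-6.8900)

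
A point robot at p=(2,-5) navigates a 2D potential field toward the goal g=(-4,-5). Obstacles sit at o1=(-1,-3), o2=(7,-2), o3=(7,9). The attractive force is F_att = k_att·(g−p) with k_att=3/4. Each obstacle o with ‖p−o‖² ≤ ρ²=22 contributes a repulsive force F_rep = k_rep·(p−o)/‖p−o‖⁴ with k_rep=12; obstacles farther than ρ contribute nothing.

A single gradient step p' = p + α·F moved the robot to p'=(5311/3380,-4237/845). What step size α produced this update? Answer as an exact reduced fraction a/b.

α = 1/10

F_att = 3/4·(g−p) = 3/4·(-6,0) = (-4.5000,0.0000)
o1: d²=13 ≤ ρ²=22; F_rep = 12·(3,-2)/13² = (0.2130,-0.1420)
o2: d²=34 > ρ²=22 → inactive
o3: d²=221 > ρ²=22 → inactive
F = F_att + ΣF_rep = (-4.2870,-0.1420)
Δp = p'−p = (-0.4287,-0.0142); α = Δx/Fx = (-1449/3380) / (-1449/338) = 1/10
check: Δy/Fy = (-12/845) / (-24/169) = 1/10 ✓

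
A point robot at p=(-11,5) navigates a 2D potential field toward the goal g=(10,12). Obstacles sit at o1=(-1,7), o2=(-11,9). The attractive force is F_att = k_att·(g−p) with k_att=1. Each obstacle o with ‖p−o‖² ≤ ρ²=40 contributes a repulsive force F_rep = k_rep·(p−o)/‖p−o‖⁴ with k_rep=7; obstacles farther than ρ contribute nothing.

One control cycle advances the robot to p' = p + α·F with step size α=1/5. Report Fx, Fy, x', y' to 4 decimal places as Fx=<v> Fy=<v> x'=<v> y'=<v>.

Fx=21.0000 Fy=6.8906 x'=-6.8000 y'=6.3781

F_att = 1·(g−p) = 1·(21,7) = (21.0000,7.0000)
o1: d²=104 > ρ²=40 → inactive
o2: d²=16 ≤ ρ²=40; F_rep = 7·(0,-4)/16² = (0.0000,-0.1094)
F = F_att + ΣF_rep = (21.0000,6.8906)
p' = p + 1/5·F = (-6.8000,6.3781)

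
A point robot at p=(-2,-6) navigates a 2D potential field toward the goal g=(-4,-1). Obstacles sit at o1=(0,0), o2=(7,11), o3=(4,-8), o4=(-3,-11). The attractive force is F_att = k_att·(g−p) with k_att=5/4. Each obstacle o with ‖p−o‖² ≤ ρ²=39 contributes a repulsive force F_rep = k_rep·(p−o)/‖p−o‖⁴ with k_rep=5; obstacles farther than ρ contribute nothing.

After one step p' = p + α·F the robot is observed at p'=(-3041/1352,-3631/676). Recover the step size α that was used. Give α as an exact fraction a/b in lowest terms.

F_att = 5/4·(g−p) = 5/4·(-2,5) = (-2.5000,6.2500)
o1: d²=40 > ρ²=39 → inactive
o2: d²=370 > ρ²=39 → inactive
o3: d²=40 > ρ²=39 → inactive
o4: d²=26 ≤ ρ²=39; F_rep = 5·(1,5)/26² = (0.0074,0.0370)
F = F_att + ΣF_rep = (-2.4926,6.2870)
Δp = p'−p = (-0.2493,0.6287); α = Δx/Fx = (-337/1352) / (-1685/676) = 1/10
check: Δy/Fy = (425/676) / (2125/338) = 1/10 ✓

α = 1/10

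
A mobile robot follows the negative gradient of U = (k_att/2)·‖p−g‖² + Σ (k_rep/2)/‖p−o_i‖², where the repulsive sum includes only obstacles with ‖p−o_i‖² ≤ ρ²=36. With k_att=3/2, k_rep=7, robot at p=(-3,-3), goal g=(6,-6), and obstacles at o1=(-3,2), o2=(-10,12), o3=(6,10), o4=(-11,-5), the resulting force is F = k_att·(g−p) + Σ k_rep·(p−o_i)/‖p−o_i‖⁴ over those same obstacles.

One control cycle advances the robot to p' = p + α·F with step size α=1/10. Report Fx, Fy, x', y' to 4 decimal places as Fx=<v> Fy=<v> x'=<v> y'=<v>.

F_att = 3/2·(g−p) = 3/2·(9,-3) = (13.5000,-4.5000)
o1: d²=25 ≤ ρ²=36; F_rep = 7·(0,-5)/25² = (0.0000,-0.0560)
o2: d²=274 > ρ²=36 → inactive
o3: d²=250 > ρ²=36 → inactive
o4: d²=68 > ρ²=36 → inactive
F = F_att + ΣF_rep = (13.5000,-4.5560)
p' = p + 1/10·F = (-1.6500,-3.4556)

Fx=13.5000 Fy=-4.5560 x'=-1.6500 y'=-3.4556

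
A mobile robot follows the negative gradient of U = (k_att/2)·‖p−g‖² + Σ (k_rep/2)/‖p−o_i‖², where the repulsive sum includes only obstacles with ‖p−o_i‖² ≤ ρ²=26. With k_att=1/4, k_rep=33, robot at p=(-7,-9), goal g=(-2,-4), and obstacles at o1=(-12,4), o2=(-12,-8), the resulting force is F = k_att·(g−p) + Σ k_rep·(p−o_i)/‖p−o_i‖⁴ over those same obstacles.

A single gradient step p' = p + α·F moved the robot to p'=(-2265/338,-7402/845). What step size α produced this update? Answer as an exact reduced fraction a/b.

F_att = 1/4·(g−p) = 1/4·(5,5) = (1.2500,1.2500)
o1: d²=194 > ρ²=26 → inactive
o2: d²=26 ≤ ρ²=26; F_rep = 33·(5,-1)/26² = (0.2441,-0.0488)
F = F_att + ΣF_rep = (1.4941,1.2012)
Δp = p'−p = (0.2988,0.2402); α = Δx/Fx = (101/338) / (505/338) = 1/5
check: Δy/Fy = (203/845) / (203/169) = 1/5 ✓

α = 1/5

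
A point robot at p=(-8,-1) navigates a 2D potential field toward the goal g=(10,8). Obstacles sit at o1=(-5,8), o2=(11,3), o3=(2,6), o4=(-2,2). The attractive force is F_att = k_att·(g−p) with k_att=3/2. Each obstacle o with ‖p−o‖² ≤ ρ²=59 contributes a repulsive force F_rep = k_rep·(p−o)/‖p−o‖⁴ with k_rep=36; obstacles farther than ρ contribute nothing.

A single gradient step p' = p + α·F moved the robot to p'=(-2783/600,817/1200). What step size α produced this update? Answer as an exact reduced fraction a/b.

α = 1/8

F_att = 3/2·(g−p) = 3/2·(18,9) = (27.0000,13.5000)
o1: d²=90 > ρ²=59 → inactive
o2: d²=377 > ρ²=59 → inactive
o3: d²=149 > ρ²=59 → inactive
o4: d²=45 ≤ ρ²=59; F_rep = 36·(-6,-3)/45² = (-0.1067,-0.0533)
F = F_att + ΣF_rep = (26.8933,13.4467)
Δp = p'−p = (3.3617,1.6808); α = Δx/Fx = (2017/600) / (2017/75) = 1/8
check: Δy/Fy = (2017/1200) / (2017/150) = 1/8 ✓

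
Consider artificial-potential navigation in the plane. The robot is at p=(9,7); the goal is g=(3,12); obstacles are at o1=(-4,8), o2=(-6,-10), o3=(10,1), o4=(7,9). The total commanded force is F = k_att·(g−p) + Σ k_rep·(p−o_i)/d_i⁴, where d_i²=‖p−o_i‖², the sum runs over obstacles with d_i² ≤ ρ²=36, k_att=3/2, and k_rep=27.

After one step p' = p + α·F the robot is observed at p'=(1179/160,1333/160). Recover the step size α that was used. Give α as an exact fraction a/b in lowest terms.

F_att = 3/2·(g−p) = 3/2·(-6,5) = (-9.0000,7.5000)
o1: d²=170 > ρ²=36 → inactive
o2: d²=514 > ρ²=36 → inactive
o3: d²=37 > ρ²=36 → inactive
o4: d²=8 ≤ ρ²=36; F_rep = 27·(2,-2)/8² = (0.8438,-0.8438)
F = F_att + ΣF_rep = (-8.1562,6.6562)
Δp = p'−p = (-1.6313,1.3313); α = Δx/Fx = (-261/160) / (-261/32) = 1/5
check: Δy/Fy = (213/160) / (213/32) = 1/5 ✓

α = 1/5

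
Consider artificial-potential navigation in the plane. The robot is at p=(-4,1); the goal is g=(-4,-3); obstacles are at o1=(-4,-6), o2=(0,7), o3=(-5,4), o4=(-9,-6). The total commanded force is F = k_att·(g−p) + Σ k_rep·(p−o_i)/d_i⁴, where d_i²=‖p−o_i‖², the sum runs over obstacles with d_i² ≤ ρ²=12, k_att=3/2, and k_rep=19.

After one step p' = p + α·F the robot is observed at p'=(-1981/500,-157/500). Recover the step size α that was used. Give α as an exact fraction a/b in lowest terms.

F_att = 3/2·(g−p) = 3/2·(0,-4) = (0.0000,-6.0000)
o1: d²=49 > ρ²=12 → inactive
o2: d²=52 > ρ²=12 → inactive
o3: d²=10 ≤ ρ²=12; F_rep = 19·(1,-3)/10² = (0.1900,-0.5700)
o4: d²=74 > ρ²=12 → inactive
F = F_att + ΣF_rep = (0.1900,-6.5700)
Δp = p'−p = (0.0380,-1.3140); α = Δx/Fx = (19/500) / (19/100) = 1/5
check: Δy/Fy = (-657/500) / (-657/100) = 1/5 ✓

α = 1/5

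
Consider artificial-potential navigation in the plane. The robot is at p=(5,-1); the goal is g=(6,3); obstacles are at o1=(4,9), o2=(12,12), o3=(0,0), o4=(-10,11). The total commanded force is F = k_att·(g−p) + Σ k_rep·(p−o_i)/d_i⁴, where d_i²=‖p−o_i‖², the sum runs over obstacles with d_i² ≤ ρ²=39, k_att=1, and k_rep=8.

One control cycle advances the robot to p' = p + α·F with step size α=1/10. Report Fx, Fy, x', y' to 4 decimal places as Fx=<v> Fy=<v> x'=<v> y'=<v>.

Fx=1.0592 Fy=3.9882 x'=5.1059 y'=-0.6012

F_att = 1·(g−p) = 1·(1,4) = (1.0000,4.0000)
o1: d²=101 > ρ²=39 → inactive
o2: d²=218 > ρ²=39 → inactive
o3: d²=26 ≤ ρ²=39; F_rep = 8·(5,-1)/26² = (0.0592,-0.0118)
o4: d²=369 > ρ²=39 → inactive
F = F_att + ΣF_rep = (1.0592,3.9882)
p' = p + 1/10·F = (5.1059,-0.6012)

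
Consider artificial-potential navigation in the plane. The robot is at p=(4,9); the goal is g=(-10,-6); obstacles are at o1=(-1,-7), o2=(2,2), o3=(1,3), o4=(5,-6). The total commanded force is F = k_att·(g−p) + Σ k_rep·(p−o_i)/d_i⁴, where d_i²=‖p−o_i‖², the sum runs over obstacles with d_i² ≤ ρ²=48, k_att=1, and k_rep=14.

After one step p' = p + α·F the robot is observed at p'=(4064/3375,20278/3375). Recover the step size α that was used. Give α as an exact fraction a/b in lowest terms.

α = 1/5

F_att = 1·(g−p) = 1·(-14,-15) = (-14.0000,-15.0000)
o1: d²=281 > ρ²=48 → inactive
o2: d²=53 > ρ²=48 → inactive
o3: d²=45 ≤ ρ²=48; F_rep = 14·(3,6)/45² = (0.0207,0.0415)
o4: d²=226 > ρ²=48 → inactive
F = F_att + ΣF_rep = (-13.9793,-14.9585)
Δp = p'−p = (-2.7959,-2.9917); α = Δx/Fx = (-9436/3375) / (-9436/675) = 1/5
check: Δy/Fy = (-10097/3375) / (-10097/675) = 1/5 ✓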